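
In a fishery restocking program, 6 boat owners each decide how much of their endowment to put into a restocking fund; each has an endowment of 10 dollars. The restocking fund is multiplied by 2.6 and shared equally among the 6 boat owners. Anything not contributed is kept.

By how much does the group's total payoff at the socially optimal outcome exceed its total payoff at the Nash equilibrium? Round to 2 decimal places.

Each contributed unit returns 2.6/6 = 0.4333 to its contributor — below 1 — so contributing 0 is dominant for every player. At the Nash equilibrium everyone keeps their 10, and the group total is 6 × 10 = 60.
Each contributed unit returns 2.600 to the group as a whole (0.4333 to each of 6 players), which exceeds 1, so the social optimum is full contribution: group total = 2.600 × 60 = 156.00.
Efficiency loss = 156.00 − 60 = 96.00.

96.00 dollars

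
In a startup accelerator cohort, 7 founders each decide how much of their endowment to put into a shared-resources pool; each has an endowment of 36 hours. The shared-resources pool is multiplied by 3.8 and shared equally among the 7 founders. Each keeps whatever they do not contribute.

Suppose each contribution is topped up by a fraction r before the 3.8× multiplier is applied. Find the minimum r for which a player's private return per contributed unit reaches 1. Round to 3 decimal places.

0.842

With matching at rate r, one contributed unit becomes (1 + r) in the shared-resources pool and returns 3.8 × (1 + r) / 7 to the contributor.
Setting this equal to 1: 1 + r = 7/3.8 = 1.8421.
So the minimum matching rate is r = 1.8421 − 1 = 0.842.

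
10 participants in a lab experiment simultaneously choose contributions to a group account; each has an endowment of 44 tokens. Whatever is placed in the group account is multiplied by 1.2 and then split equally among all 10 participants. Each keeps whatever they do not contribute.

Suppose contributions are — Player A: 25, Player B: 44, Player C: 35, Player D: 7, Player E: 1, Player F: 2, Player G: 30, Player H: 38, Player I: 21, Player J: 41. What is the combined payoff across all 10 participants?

488.80 tokens

Total contributed: 25 + 44 + 35 + 7 + 1 + 2 + 30 + 38 + 21 + 41 = 244; total kept: 10 × 44 − 244 = 196.
The group account pays out 1.2 × 244 = 292.80 in aggregate.
Group total = 196 + 292.80 = 488.80.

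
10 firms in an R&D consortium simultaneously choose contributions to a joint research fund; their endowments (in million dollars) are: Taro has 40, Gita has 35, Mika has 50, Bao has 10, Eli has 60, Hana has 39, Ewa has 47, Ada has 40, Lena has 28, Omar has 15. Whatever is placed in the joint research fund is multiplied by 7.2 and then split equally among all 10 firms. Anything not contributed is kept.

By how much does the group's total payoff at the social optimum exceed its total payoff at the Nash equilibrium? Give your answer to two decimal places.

2256.80 million dollars

The private return per contributed unit is 7.2/10 = 0.7200 < 1 for every player regardless of endowment, so the Nash equilibrium is zero contribution and the group total is Σ E_j = 40 + 35 + 50 + 10 + 60 + 39 + 47 + 40 + 28 + 15 = 364.
Each contributed unit returns 7.200 to the group, so the social optimum is full contribution by everyone: group total = 7.200 × 364 = 2620.80.
Efficiency loss = (7.200 − 1) × 364 = 2256.80.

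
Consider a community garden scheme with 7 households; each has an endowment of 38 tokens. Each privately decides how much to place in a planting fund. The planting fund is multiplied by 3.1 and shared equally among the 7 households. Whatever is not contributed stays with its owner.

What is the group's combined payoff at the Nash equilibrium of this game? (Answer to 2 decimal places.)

Each contributed unit returns 3.1/7 = 0.4429 to its contributor — below 1 — so contributing 0 is dominant for every player. At the Nash equilibrium everyone keeps their 38, and the group total is 7 × 38 = 266.

266.00 tokens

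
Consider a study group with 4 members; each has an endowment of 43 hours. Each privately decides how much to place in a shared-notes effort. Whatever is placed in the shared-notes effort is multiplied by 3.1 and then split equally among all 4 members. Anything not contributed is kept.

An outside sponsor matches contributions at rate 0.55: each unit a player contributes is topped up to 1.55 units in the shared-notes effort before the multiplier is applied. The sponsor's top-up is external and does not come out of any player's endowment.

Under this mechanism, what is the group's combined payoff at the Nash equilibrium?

Under the mechanism each unit contributed yields 3.1 × 1.55 / 4 = 1.2013 back to its contributor per unit of net cost, which exceeds 1, making full contribution the dominant choice for everyone.
So the Nash equilibrium is full contribution by all 4; the group earns 3.1 × 1.55 × 172 = 826.46.

826.46 hours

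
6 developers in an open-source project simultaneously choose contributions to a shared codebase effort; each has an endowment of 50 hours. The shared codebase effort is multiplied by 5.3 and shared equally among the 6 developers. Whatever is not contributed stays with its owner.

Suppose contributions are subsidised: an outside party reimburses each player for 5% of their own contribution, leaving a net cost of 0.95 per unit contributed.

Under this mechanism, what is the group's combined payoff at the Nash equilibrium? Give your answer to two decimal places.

300.00 hours

The effective private return is (5.3/6) / 0.95 = 0.9298, which is still under 1, so the mechanism doesn't change anyone's dominant strategy: zero contribution.
At the Nash equilibrium no one contributes; group total payoff = 6 × 50 = 300.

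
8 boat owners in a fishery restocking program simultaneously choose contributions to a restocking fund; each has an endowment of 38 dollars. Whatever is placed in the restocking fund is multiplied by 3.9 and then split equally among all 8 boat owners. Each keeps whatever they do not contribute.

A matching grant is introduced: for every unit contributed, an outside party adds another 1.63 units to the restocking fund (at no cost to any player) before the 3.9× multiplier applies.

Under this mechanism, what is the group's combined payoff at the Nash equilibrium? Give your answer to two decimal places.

3118.13 dollars

The effective private return per unit is now 3.9 × 2.63 / 8 = 1.2821 > 1, so every player's dominant strategy flips to full contribution.
At the Nash equilibrium everyone contributes 38. Group total payoff = 3.9 × 2.63 × 304 = 3118.13.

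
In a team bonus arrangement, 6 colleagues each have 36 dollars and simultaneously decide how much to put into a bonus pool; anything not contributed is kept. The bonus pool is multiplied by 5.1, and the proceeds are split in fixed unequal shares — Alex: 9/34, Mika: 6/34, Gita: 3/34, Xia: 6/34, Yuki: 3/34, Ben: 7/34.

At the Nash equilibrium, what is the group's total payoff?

511.20 dollars

Player j's private return per contributed unit is 5.1 × (j's share). Contributing is weakly dominant for j when that share is at least 1/5.1 = 0.1961, and contributing 0 is dominant otherwise.
Alex and Ben are above the threshold, contributing 36 each; the remaining 4 contribute 0. Total contributed: 72.
The bonus pool pays out 5.1 × 72 = 367.20 in total (split across the unequal shares, but the aggregate is all that matters for the group sum).
The 4 free-riders keep 36 each, adding 144. Group total = 144 + 367.20 = 511.20.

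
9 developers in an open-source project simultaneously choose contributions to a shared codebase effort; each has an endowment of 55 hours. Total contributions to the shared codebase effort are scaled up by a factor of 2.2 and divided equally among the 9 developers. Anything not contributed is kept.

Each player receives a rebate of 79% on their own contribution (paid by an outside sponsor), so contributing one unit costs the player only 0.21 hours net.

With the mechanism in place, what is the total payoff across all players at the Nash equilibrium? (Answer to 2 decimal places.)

1480.05 hours

With the mechanism, a contributed unit returns (2.2/9) / 0.21 = 1.1640 per unit of net cost to the contributor — now above 1 — so contributing fully is weakly dominant for every player.
So the Nash equilibrium is full contribution by all 9; the group earns 9 × (55 × 0.79 + 2.2 × 55) = 1480.05.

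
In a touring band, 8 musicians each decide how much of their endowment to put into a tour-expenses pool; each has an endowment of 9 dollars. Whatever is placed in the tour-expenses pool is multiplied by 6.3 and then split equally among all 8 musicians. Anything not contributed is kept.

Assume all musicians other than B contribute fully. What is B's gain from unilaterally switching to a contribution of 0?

1.91 dollars

Switching from a contribution of 9 to 0 lets B keep an extra 9 dollars, but lowers the tour-expenses pool by 9, which costs B their own share of that drop: 6.3/8 × 9 = 7.09.
Net gain = 9 − 7.09 = 1.91. The private return per contributed unit (0.7875) is below 1, so free-riding is indeed the best response regardless of what the others do.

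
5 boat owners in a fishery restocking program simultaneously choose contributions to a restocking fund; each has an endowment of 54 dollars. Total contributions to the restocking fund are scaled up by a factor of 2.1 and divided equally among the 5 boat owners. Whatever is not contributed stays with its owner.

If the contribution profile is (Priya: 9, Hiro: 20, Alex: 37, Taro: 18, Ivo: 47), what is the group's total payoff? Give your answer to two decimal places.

Total contributed: 9 + 20 + 37 + 18 + 47 = 131; total kept: 5 × 54 − 131 = 139.
The restocking fund pays out 2.1 × 131 = 275.10 in aggregate.
Group total = 139 + 275.10 = 414.10.

414.10 dollars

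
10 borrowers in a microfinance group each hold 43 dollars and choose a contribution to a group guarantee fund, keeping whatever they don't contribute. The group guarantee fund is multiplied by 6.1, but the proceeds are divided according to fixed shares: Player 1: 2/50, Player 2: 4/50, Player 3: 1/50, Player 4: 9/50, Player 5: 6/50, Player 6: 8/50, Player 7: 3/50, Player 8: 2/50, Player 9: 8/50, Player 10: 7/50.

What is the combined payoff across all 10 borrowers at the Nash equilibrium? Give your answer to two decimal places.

649.30 dollars

For player j, contributing a unit is worthwhile iff 6.1 × (j's share) ≥ 1, i.e. iff j's share is at least 0.1639.
The only share above 0.1639 is Player 4's 9/50, contributing 43; the remaining 9 contribute 0. Total contributed: 43.
The group guarantee fund pays out 6.1 × 43 = 262.30 in total (split across the unequal shares, but the aggregate is all that matters for the group sum).
The 9 free-riders keep 43 each, adding 387. Group total = 387 + 262.30 = 649.30.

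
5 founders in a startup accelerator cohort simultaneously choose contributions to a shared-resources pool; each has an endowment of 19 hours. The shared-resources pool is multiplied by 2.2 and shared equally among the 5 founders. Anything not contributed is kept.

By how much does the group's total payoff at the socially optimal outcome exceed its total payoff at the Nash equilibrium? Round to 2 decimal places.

Each contributed unit returns 2.2/5 = 0.4400 to its contributor — below 1 — so contributing 0 is dominant for every player. At the Nash equilibrium everyone keeps their 19, and the group total is 5 × 19 = 95.
Each contributed unit returns 2.200 to the group as a whole (0.4400 to each of 5 players), which exceeds 1, so the social optimum is full contribution: group total = 2.200 × 95 = 209.00.
Efficiency loss = 209.00 − 95 = 114.00.

114.00 hours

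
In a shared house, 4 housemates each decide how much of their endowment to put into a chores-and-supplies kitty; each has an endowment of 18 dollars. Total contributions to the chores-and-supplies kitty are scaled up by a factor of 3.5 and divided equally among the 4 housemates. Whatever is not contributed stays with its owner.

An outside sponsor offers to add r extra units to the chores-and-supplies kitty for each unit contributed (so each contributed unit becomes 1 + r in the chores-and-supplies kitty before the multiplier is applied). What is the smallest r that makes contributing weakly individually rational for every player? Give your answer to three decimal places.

0.143

With matching at rate r, one contributed unit becomes (1 + r) in the chores-and-supplies kitty and returns 3.5 × (1 + r) / 4 to the contributor.
Setting this equal to 1: 1 + r = 4/3.5 = 1.1429.
So the minimum matching rate is r = 1.1429 − 1 = 0.143.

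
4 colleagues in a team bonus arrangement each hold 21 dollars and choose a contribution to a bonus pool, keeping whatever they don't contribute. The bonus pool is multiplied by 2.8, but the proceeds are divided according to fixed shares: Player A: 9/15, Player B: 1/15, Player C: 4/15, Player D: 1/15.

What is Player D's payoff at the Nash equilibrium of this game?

Player j's private return per contributed unit is 2.8 × (j's share). Contributing is weakly dominant for j when that share is at least 1/2.8 = 0.3571, and contributing 0 is dominant otherwise.
The only share above 0.3571 is Player A's 9/15, contributing 21; the remaining 3 contribute 0. Total contributed: 21.
Player D keeps 21 and receives 2.8 × 21 × 1/15 = 3.92 from the bonus pool, for a payoff of 24.92.

24.92 dollars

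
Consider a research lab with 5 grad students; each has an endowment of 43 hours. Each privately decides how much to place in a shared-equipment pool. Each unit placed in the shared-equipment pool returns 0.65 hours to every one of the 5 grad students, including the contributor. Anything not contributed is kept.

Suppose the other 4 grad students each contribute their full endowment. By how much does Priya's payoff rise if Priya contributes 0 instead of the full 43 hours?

15.05 hours

Switching from a contribution of 43 to 0 lets Priya keep an extra 43 hours, but lowers the shared-equipment pool by 43, which costs Priya their own share of that drop: 0.65 × 43 = 27.95.
Net gain = 43 − 27.95 = 15.05. The private return per contributed unit (0.65) is below 1, so free-riding is indeed the best response regardless of what the others do.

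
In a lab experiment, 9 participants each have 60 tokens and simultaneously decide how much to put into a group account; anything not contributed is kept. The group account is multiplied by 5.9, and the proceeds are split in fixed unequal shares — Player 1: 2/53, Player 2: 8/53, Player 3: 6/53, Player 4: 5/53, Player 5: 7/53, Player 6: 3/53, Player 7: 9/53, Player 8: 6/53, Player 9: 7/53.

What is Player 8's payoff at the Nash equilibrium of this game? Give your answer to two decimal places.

100.08 tokens

For player j, contributing a unit is worthwhile iff 5.9 × (j's share) ≥ 1, i.e. iff j's share is at least 0.1695.
Only Player 7 (9/53) clears that bar, contributing 60; the remaining 8 contribute 0. Total contributed: 60.
Player 8 keeps 60 and receives 5.9 × 60 × 6/53 = 40.08 from the group account, for a payoff of 100.08.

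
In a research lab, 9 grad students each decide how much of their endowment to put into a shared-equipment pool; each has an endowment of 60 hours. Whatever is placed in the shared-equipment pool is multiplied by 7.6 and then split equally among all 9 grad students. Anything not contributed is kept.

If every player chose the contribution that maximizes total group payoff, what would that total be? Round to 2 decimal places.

4104.00 hours

Each contributed unit returns 7.600 to the group as a whole (0.8444 to each of 9 players), which exceeds 1, so the social optimum is full contribution: group total = 7.600 × 540 = 4104.00.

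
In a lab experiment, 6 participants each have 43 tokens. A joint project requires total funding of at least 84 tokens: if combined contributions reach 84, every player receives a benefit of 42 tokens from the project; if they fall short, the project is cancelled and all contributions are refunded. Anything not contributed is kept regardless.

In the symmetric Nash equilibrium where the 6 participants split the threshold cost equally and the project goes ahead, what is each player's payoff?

Equal share of the threshold: 84/6 = 14.
At this profile no one gains by cutting their contribution: any cut drops the total below 84, the project is cancelled, contributions are refunded, and the deviator ends with 43, which is less than 43 − 14 + 42 = 71. Contributing more than 14 just wastes the excess. So contributing exactly 14 is a best response.
Each player's payoff: 43 − 14 + 42 = 71.

71 tokens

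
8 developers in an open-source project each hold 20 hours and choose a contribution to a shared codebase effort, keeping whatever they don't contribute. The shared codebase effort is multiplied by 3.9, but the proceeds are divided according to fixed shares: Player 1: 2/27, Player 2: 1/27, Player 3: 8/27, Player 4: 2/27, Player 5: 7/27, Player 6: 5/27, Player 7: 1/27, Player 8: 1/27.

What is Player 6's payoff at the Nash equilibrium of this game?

Each unit j contributes comes back to j as 3.9 × (j's share), so j prefers to contribute only if that share exceeds 1/3.9 = 0.2564; otherwise keeping the unit dominates.
Player 3 and Player 5 are above the threshold, contributing 20 each; the remaining 6 contribute 0. Total contributed: 40.
Player 6 keeps 20 and receives 3.9 × 40 × 5/27 = 28.89 from the shared codebase effort, for a payoff of 48.89.

48.89 hours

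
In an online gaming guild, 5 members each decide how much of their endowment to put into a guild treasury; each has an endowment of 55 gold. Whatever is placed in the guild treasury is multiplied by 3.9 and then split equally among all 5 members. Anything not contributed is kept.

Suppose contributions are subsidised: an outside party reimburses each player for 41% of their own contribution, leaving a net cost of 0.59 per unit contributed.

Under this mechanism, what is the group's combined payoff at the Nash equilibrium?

With the mechanism, a contributed unit returns (3.9/5) / 0.59 = 1.3220 per unit of net cost to the contributor — now above 1 — so contributing fully is weakly dominant for every player.
At the Nash equilibrium everyone contributes 55. Group total payoff = 5 × (55 × 0.41 + 3.9 × 55) = 1185.25.

1185.25 gold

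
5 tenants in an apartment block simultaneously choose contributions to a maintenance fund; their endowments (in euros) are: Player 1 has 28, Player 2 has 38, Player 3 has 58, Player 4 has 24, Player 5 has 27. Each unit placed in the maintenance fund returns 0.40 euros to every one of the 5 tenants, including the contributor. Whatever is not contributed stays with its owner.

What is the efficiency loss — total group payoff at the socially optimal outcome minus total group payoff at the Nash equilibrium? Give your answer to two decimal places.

175.00 euros

The private return per contributed unit is 0.40 < 1 for everyone, so the Nash equilibrium is zero contribution and the group total is Σ E_j = 28 + 38 + 58 + 24 + 27 = 175.
Each contributed unit returns 2.000 to the group, so the social optimum is full contribution by everyone: group total = 2.000 × 175 = 350.00.
Efficiency loss = (2.000 − 1) × 175 = 175.00.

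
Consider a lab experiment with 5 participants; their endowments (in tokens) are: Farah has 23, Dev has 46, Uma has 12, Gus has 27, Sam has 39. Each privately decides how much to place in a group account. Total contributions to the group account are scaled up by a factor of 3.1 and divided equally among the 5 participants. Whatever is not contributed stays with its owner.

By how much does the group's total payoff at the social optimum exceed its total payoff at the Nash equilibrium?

308.70 tokens

The private return per contributed unit is 3.1/5 = 0.6200 < 1 for every player regardless of endowment, so the Nash equilibrium is zero contribution and the group total is Σ E_j = 23 + 46 + 12 + 27 + 39 = 147.
Each contributed unit returns 3.100 to the group, so the social optimum is full contribution by everyone: group total = 3.100 × 147 = 455.70.
Efficiency loss = (3.100 − 1) × 147 = 308.70.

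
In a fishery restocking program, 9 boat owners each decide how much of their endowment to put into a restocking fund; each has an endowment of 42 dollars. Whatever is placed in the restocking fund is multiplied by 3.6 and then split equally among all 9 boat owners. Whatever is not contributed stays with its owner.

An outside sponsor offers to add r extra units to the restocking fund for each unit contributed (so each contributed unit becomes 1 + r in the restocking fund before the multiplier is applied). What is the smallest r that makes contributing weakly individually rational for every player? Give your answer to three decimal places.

With matching at rate r, one contributed unit becomes (1 + r) in the restocking fund and returns 3.6 × (1 + r) / 9 to the contributor.
Setting this equal to 1: 1 + r = 9/3.6 = 2.5000.
So the minimum matching rate is r = 2.5000 − 1 = 1.500.

1.500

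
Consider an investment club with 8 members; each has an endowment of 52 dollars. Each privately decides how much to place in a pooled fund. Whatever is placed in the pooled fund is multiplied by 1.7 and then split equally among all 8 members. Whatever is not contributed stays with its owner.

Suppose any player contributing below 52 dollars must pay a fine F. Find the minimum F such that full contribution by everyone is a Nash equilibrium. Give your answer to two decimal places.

40.95 dollars

Given the others contribute fully, the best deviation is to contribute 0 (any partial contribution still incurs the fine and gives up units whose private return 0.2125 is below 1).
Deviating from 52 to 0 saves 52 dollars but forfeits the deviator's share of the drop in the pooled fund: 1.7/8 × 52 = 11.05.
So the deviation gain is 52 − 11.05 = 40.95, and the fine must be at least 40.95 dollars to wipe it out.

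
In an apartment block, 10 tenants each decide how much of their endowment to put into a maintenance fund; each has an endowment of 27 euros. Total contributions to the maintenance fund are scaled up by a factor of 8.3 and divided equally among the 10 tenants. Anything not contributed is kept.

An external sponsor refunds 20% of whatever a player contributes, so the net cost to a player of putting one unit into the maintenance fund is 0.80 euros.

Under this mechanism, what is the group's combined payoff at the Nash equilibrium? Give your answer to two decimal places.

Under the mechanism each unit contributed yields (8.3/10) / 0.80 = 1.0375 back to its contributor per unit of net cost, which exceeds 1, making full contribution the dominant choice for everyone.
So the Nash equilibrium is full contribution by all 10; the group earns 10 × (27 × 0.20 + 8.3 × 27) = 2295.00.

2295.00 euros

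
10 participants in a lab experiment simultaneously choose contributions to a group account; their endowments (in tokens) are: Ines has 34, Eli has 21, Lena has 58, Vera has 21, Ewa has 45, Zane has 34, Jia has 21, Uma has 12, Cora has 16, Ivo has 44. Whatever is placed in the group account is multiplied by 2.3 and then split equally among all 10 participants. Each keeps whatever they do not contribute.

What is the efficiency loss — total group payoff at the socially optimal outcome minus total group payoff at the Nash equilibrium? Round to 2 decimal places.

The private return per contributed unit is 2.3/10 = 0.2300 < 1 for every player regardless of endowment, so the Nash equilibrium is zero contribution and the group total is Σ E_j = 34 + 21 + 58 + 21 + 45 + 34 + 21 + 12 + 16 + 44 = 306.
Each contributed unit returns 2.300 to the group, so the social optimum is full contribution by everyone: group total = 2.300 × 306 = 703.80.
Efficiency loss = (2.300 − 1) × 306 = 397.80.

397.80 tokens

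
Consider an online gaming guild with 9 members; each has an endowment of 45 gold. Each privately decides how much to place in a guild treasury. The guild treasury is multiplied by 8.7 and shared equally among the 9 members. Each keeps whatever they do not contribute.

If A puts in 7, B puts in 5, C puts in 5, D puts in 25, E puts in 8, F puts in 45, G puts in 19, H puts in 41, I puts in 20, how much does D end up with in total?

Total contributed: 7 + 5 + 5 + 25 + 8 + 45 + 19 + 41 + 20 = 175.
Each receives 8.7 × 175 / 9 = 169.17 from the guild treasury.
D keeps 45 − 25 = 20, so D's payoff is 20 + 169.17 = 189.17.

189.17 gold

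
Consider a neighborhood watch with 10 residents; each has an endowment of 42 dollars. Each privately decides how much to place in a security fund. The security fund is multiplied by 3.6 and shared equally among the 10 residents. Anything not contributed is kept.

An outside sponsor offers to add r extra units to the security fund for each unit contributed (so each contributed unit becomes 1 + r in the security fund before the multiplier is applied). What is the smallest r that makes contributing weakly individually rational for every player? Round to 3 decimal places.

1.778

With matching at rate r, one contributed unit becomes (1 + r) in the security fund and returns 3.6 × (1 + r) / 10 to the contributor.
Setting this equal to 1: 1 + r = 10/3.6 = 2.7778.
So the minimum matching rate is r = 2.7778 − 1 = 1.778.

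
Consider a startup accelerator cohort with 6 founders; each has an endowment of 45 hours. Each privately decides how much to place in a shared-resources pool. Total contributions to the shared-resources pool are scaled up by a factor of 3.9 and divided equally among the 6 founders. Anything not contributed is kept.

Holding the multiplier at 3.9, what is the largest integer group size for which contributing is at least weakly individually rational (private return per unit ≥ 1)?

Private return per unit is 3.9/(group size), which is ≥ 1 whenever the group size is ≤ 3.9.
The largest such integer is 3.

3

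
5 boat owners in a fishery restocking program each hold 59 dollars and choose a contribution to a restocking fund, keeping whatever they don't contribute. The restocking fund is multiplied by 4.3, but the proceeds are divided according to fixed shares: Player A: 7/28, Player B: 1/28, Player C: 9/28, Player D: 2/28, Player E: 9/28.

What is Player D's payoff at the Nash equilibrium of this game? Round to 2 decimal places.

Player j's private return per contributed unit is 4.3 × (j's share). Contributing is weakly dominant for j when that share is at least 1/4.3 = 0.2326, and contributing 0 is dominant otherwise.
Player A, Player C and Player E clear that bar, contributing 59 each; the remaining 2 contribute 0. Total contributed: 177.
Player D keeps 59 and receives 4.3 × 177 × 2/28 = 54.36 from the restocking fund, for a payoff of 113.36.

113.36 dollars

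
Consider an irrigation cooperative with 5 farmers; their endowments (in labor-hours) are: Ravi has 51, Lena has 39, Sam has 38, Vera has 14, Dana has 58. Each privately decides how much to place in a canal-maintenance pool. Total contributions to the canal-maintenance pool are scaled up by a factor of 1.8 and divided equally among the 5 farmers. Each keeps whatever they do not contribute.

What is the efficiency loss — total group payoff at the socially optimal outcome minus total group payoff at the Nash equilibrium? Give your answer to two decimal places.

The private return per contributed unit is 1.8/5 = 0.3600 < 1 for every player regardless of endowment, so the Nash equilibrium is zero contribution and the group total is Σ E_j = 51 + 39 + 38 + 14 + 58 = 200.
Each contributed unit returns 1.800 to the group, so the social optimum is full contribution by everyone: group total = 1.800 × 200 = 360.00.
Efficiency loss = (1.800 − 1) × 200 = 160.00.

160.00 labor-hours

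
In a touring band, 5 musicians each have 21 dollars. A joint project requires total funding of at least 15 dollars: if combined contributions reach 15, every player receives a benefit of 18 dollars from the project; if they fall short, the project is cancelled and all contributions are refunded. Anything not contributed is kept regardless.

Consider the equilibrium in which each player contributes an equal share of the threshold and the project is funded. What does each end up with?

36 dollars

Equal share of the threshold: 15/5 = 3.
At this profile no one gains by cutting their contribution: any cut drops the total below 15, the project is cancelled, contributions are refunded, and the deviator ends with 21, which is less than 21 − 3 + 18 = 36. Contributing more than 3 just wastes the excess. So contributing exactly 3 is a best response.
Each player's payoff: 21 − 3 + 18 = 36.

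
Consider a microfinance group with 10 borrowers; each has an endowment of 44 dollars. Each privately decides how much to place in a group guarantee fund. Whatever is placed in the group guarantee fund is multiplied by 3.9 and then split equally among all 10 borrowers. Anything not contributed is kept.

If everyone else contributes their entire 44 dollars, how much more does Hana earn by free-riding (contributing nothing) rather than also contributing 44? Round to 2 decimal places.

Switching from a contribution of 44 to 0 lets Hana keep an extra 44 dollars, but lowers the group guarantee fund by 44, which costs Hana their own share of that drop: 3.9/10 × 44 = 17.16.
Net gain = 44 − 17.16 = 26.84. The private return per contributed unit (0.3900) is below 1, so free-riding is indeed the best response regardless of what the others do.

26.84 dollars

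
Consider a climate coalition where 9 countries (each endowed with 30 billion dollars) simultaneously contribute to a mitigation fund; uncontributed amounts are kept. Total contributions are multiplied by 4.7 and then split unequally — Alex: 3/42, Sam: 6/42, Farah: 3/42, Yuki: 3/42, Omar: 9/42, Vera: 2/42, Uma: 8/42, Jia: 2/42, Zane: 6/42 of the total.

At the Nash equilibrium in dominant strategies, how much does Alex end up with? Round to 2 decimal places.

Each unit j contributes comes back to j as 4.7 × (j's share), so j prefers to contribute only if that share exceeds 1/4.7 = 0.2128; otherwise keeping the unit dominates.
Omar alone (share 9/42) is above the threshold, contributing 30; the remaining 8 contribute 0. Total contributed: 30.
Alex keeps 30 and receives 4.7 × 30 × 3/42 = 10.07 from the mitigation fund, for a payoff of 40.07.

40.07 billion dollars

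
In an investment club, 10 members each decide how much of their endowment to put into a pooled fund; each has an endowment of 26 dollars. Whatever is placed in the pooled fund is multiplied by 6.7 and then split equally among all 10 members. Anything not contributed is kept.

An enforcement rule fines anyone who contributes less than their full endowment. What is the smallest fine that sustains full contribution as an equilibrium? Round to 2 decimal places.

8.58 dollars

Given the others contribute fully, the best deviation is to contribute 0 (any partial contribution still incurs the fine and gives up units whose private return 0.6700 is below 1).
Deviating from 26 to 0 saves 26 dollars but forfeits the deviator's share of the drop in the pooled fund: 6.7/10 × 26 = 17.42.
So the deviation gain is 26 − 17.42 = 8.58, and the fine must be at least 8.58 dollars to wipe it out.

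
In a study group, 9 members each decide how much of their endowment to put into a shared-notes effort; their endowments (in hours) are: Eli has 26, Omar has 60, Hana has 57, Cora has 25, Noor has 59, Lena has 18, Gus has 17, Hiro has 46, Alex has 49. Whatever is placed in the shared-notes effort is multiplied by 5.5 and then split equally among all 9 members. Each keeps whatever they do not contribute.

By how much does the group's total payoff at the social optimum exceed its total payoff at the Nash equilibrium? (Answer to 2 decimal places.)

The private return per contributed unit is 5.5/9 = 0.6111 < 1 for every player regardless of endowment, so the Nash equilibrium is zero contribution and the group total is Σ E_j = 26 + 60 + 57 + 25 + 59 + 18 + 17 + 46 + 49 = 357.
Each contributed unit returns 5.500 to the group, so the social optimum is full contribution by everyone: group total = 5.500 × 357 = 1963.50.
Efficiency loss = (5.500 − 1) × 357 = 1606.50.

1606.50 hours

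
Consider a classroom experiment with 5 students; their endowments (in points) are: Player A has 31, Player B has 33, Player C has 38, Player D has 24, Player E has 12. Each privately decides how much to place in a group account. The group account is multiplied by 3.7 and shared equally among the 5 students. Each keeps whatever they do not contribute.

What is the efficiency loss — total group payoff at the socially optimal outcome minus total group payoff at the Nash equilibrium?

372.60 points

The private return per contributed unit is 3.7/5 = 0.7400 < 1 for every player regardless of endowment, so the Nash equilibrium is zero contribution and the group total is Σ E_j = 31 + 33 + 38 + 24 + 12 = 138.
Each contributed unit returns 3.700 to the group, so the social optimum is full contribution by everyone: group total = 3.700 × 138 = 510.60.
Efficiency loss = (3.700 − 1) × 138 = 372.60.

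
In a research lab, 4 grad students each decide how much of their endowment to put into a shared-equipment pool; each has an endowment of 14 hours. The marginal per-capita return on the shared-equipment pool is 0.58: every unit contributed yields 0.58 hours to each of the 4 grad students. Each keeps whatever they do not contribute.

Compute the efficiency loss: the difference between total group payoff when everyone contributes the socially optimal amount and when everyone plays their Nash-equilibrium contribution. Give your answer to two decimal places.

The private return per contributed unit is 0.58 < 1, so contributing 0 is dominant for every player. At the Nash equilibrium everyone keeps their 14, and the group total is 4 × 14 = 56.
Each contributed unit returns 2.320 to the group as a whole (0.58 to each of 4 players), which exceeds 1, so the social optimum is full contribution: group total = 2.320 × 56 = 129.92.
Efficiency loss = 129.92 − 56 = 73.92.

73.92 hours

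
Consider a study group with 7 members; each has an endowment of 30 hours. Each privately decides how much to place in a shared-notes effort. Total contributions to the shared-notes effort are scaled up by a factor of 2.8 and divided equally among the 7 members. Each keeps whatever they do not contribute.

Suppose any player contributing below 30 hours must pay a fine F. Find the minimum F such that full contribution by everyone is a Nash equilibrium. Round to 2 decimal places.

Given the others contribute fully, the best deviation is to contribute 0 (any partial contribution still incurs the fine and gives up units whose private return 0.4000 is below 1).
Deviating from 30 to 0 saves 30 hours but forfeits the deviator's share of the drop in the shared-notes effort: 2.8/7 × 30 = 12.00.
So the deviation gain is 30 − 12.00 = 18.00, and the fine must be at least 18.00 hours to wipe it out.

18.00 hours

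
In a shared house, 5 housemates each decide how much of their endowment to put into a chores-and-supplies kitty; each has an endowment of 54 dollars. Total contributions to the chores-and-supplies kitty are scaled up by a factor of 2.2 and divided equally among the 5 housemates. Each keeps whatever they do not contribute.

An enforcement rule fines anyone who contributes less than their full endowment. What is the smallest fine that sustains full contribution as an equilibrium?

Given the others contribute fully, the best deviation is to contribute 0 (any partial contribution still incurs the fine and gives up units whose private return 0.4400 is below 1).
Deviating from 54 to 0 saves 54 dollars but forfeits the deviator's share of the drop in the chores-and-supplies kitty: 2.2/5 × 54 = 23.76.
So the deviation gain is 54 − 23.76 = 30.24, and the fine must be at least 30.24 dollars to wipe it out.

30.24 dollars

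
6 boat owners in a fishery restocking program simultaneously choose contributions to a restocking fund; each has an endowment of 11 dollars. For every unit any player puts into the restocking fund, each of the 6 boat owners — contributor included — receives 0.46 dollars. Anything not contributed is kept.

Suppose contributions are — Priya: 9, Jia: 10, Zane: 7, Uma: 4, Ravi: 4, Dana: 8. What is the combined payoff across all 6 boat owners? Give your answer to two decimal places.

139.92 dollars

Total contributed: 9 + 10 + 7 + 4 + 4 + 8 = 42; total kept: 6 × 11 − 42 = 24.
The restocking fund pays out 0.46 × 6 × 42 = 115.92 in aggregate.
Group total = 24 + 115.92 = 139.92.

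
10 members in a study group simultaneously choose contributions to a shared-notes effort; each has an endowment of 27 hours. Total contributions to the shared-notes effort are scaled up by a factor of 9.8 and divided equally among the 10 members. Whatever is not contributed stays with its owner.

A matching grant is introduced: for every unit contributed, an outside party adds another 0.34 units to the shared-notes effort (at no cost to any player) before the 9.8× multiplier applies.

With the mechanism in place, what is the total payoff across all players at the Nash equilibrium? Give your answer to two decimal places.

Under the mechanism each unit contributed yields 9.8 × 1.34 / 10 = 1.3132 back to its contributor per unit of net cost, which exceeds 1, making full contribution the dominant choice for everyone.
So the Nash equilibrium is full contribution by all 10; the group earns 9.8 × 1.34 × 270 = 3545.64.

3545.64 hours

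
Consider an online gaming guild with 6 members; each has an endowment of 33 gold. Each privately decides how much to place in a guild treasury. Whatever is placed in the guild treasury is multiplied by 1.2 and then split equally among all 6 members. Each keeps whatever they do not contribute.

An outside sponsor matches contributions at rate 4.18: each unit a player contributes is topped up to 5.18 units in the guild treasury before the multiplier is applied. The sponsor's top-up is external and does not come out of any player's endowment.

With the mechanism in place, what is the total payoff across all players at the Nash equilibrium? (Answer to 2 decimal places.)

The effective private return per unit is now 1.2 × 5.18 / 6 = 1.0360 > 1, so every player's dominant strategy flips to full contribution.
At the Nash equilibrium everyone contributes 33. Group total payoff = 1.2 × 5.18 × 198 = 1230.77.

1230.77 gold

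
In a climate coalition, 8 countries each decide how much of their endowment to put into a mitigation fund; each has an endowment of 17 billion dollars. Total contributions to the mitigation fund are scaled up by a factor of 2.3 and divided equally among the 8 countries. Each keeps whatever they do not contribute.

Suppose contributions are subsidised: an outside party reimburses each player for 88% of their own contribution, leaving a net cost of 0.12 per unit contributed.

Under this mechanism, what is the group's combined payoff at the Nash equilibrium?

432.48 billion dollars

With the mechanism, a contributed unit returns (2.3/8) / 0.12 = 2.3958 per unit of net cost to the contributor — now above 1 — so contributing fully is weakly dominant for every player.
At the Nash equilibrium everyone contributes 17. Group total payoff = 8 × (17 × 0.88 + 2.3 × 17) = 432.48.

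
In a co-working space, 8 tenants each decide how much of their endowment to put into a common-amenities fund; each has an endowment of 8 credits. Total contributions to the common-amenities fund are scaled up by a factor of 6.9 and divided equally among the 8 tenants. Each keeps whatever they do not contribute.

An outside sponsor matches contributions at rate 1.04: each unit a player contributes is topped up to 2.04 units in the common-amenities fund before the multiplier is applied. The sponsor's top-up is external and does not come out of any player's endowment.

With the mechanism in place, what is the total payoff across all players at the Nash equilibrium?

900.86 credits

With the mechanism, a contributed unit returns 6.9 × 2.04 / 8 = 1.7595 per unit of net cost to the contributor — now above 1 — so contributing fully is weakly dominant for every player.
So the Nash equilibrium is full contribution by all 8; the group earns 6.9 × 2.04 × 64 = 900.86.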